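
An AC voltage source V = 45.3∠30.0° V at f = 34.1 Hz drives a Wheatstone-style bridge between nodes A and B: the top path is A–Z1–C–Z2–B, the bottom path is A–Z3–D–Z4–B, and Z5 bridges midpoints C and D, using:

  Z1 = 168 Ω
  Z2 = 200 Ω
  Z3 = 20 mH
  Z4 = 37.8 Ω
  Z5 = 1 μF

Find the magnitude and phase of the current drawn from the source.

Step 1 — Angular frequency: ω = 2π·f = 2π·34.1 = 214.3 rad/s.
Step 2 — Component impedances:
  Z1: Z = R = 168 Ω
  Z2: Z = R = 200 Ω
  Z3: Z = jωL = j·214.3·0.02 = 0 + j4.285 Ω
  Z4: Z = R = 37.8 Ω
  Z5: Z = 1/(jωC) = -j/(ω·C) = 0 - j4667 Ω
Step 3 — Bridge requires nodal analysis (the Z5 bridge couples midpoints C and D, so the two paths cannot be reduced to a simple series/parallel combination). Setting node B to ground and injecting 1 A at node A, the 3-node admittance system at A, C, D solves to V_A = Z_AB = 34.3 + j3.473 Ω = 34.48∠5.8° Ω.
Step 4 — Source phasor: V = 45.3∠30.0° V = 39.23 + j22.65 V.
Step 5 — Ohm's law: I = V / Z_total = (39.23 + j22.65) / (34.3 + j3.473) = 1.198 + j0.539 A.
Step 6 — Convert to polar: |I| = 1.314 A, ∠I = 24.2°.

I = 1.314∠24.2° A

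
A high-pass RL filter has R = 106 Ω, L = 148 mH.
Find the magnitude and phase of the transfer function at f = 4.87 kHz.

Step 1 — Angular frequency: ω = 2π·4870 = 3.06e+04 rad/s.
Step 2 — Transfer function: H(jω) = jωL/(R + jωL).
Step 3 — Numerator jωL = j·4529; denominator R + jωL = 106 + j4529.
Step 4 — H = 0.9995 + j0.02339.
Step 5 — Magnitude: |H| = 0.9997 (-0.0 dB); phase: φ = 1.3°.

|H| = 0.9997 (-0.0 dB), φ = 1.3°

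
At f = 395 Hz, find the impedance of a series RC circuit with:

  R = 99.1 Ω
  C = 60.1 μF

Step 1 — Angular frequency: ω = 2π·f = 2π·395 = 2482 rad/s.
Step 2 — Component impedances:
  R: Z = R = 99.1 Ω
  C: Z = 1/(jωC) = -j/(ω·C) = 0 - j6.704 Ω
Step 3 — Series combination: Z_total = R + C = 99.1 - j6.704 Ω = 99.33∠-3.9° Ω.

Z = 99.1 - j6.704 Ω = 99.33∠-3.9° Ω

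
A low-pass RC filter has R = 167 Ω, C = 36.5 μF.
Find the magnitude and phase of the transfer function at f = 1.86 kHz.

Step 1 — Angular frequency: ω = 2π·1860 = 1.169e+04 rad/s.
Step 2 — Transfer function: H(jω) = 1/(1 + jωRC).
Step 3 — Denominator: 1 + jωRC = 1 + j·1.169e+04·167·3.65e-05 = 1 + j71.24.
Step 4 — H = 0.000197 - j0.01403.
Step 5 — Magnitude: |H| = 0.01404 (-37.1 dB); phase: φ = -89.2°.

|H| = 0.01404 (-37.1 dB), φ = -89.2°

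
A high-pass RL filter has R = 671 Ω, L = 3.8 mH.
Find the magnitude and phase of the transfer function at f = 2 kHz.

Step 1 — Angular frequency: ω = 2π·2000 = 1.257e+04 rad/s.
Step 2 — Transfer function: H(jω) = jωL/(R + jωL).
Step 3 — Numerator jωL = j·47.75; denominator R + jωL = 671 + j47.75.
Step 4 — H = 0.005039 + j0.07081.
Step 5 — Magnitude: |H| = 0.07099 (-23.0 dB); phase: φ = 85.9°.

|H| = 0.07099 (-23.0 dB), φ = 85.9°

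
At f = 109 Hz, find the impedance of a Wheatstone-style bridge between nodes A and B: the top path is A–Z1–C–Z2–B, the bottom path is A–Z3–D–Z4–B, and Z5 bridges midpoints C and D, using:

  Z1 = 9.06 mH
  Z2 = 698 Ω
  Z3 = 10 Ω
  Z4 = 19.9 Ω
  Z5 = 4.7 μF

Step 1 — Angular frequency: ω = 2π·f = 2π·109 = 684.9 rad/s.
Step 2 — Component impedances:
  Z1: Z = jωL = j·684.9·0.00906 = 0 + j6.205 Ω
  Z2: Z = R = 698 Ω
  Z3: Z = R = 10 Ω
  Z4: Z = R = 19.9 Ω
  Z5: Z = 1/(jωC) = -j/(ω·C) = 0 - j310.7 Ω
Step 3 — Bridge requires nodal analysis (the Z5 bridge couples midpoints C and D, so the two paths cannot be reduced to a simple series/parallel combination). Setting node B to ground and injecting 1 A at node A, the 3-node admittance system at A, C, D solves to V_A = Z_AB = 28.65 - j0.2902 Ω = 28.65∠-0.6° Ω.

Z = 28.65 - j0.2902 Ω = 28.65∠-0.6° Ω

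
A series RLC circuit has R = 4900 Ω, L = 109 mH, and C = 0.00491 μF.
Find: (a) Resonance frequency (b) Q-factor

Step 1 — Resonance condition Im(Z)=0 gives ω₀ = 1/√(LC).
Step 2 — ω₀ = 1/√(0.109·4.91e-09) = 4.323e+04 rad/s.
Step 3 — f₀ = ω₀/(2π) = 6880 Hz.
Step 4 — Series Q: Q = ω₀L/R = 4.323e+04·0.109/4900 = 0.9616.

(a) f₀ = 6880 Hz  (b) Q = 0.9616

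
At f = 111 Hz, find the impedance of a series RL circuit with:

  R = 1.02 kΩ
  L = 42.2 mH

Step 1 — Angular frequency: ω = 2π·f = 2π·111 = 697.4 rad/s.
Step 2 — Component impedances:
  R: Z = R = 1020 Ω
  L: Z = jωL = j·697.4·0.0422 = 0 + j29.43 Ω
Step 3 — Series combination: Z_total = R + L = 1020 + j29.43 Ω = 1020∠1.7° Ω.

Z = 1020 + j29.43 Ω = 1020∠1.7° Ω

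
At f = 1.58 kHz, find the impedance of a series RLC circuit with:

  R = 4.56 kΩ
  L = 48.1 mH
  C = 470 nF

Step 1 — Angular frequency: ω = 2π·f = 2π·1580 = 9927 rad/s.
Step 2 — Component impedances:
  R: Z = R = 4560 Ω
  L: Z = jωL = j·9927·0.0481 = 0 + j477.5 Ω
  C: Z = 1/(jωC) = -j/(ω·C) = 0 - j214.3 Ω
Step 3 — Series combination: Z_total = R + L + C = 4560 + j263.2 Ω = 4568∠3.3° Ω.

Z = 4560 + j263.2 Ω = 4568∠3.3° Ω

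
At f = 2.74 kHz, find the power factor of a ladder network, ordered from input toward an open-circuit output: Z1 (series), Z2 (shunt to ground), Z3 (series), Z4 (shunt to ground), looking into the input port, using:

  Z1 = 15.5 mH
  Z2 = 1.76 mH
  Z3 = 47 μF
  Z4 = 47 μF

Step 1 — Angular frequency: ω = 2π·f = 2π·2740 = 1.722e+04 rad/s.
Step 2 — Component impedances:
  Z1: Z = jωL = j·1.722e+04·0.0155 = 0 + j266.8 Ω
  Z2: Z = jωL = j·1.722e+04·0.00176 = 0 + j30.3 Ω
  Z3: Z = 1/(jωC) = -j/(ω·C) = 0 - j1.236 Ω
  Z4: Z = 1/(jωC) = -j/(ω·C) = 0 - j1.236 Ω
Step 3 — Ladder network (open output): work backward from the far end, alternating series and parallel combinations. Z_in = 0 + j264.2 Ω = 264.2∠90.0° Ω.
Step 4 — Power factor: PF = cos(φ) = Re(Z)/|Z| = 0/264.2 = 0.
Step 5 — Type: Im(Z) = 264.2 ⇒ lagging (phase φ = 90.0°).

PF = 0 (lagging, φ = 90.0°)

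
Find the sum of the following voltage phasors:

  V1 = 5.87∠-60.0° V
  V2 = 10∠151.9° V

Step 1 — Convert each phasor to rectangular form:
  V1 = 5.87·(cos(-60.0°) + j·sin(-60.0°)) = 2.935 - j5.084 V
  V2 = 10·(cos(151.9°) + j·sin(151.9°)) = -8.821 + j4.71 V
Step 2 — Sum components: V_total = -5.886 - j0.3735 V.
Step 3 — Convert to polar: |V_total| = 5.898 V, ∠V_total = -176.4°.

V_total = 5.898∠-176.4° V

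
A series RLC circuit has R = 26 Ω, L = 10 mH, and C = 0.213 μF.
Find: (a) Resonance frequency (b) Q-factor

Step 1 — Resonance condition Im(Z)=0 gives ω₀ = 1/√(LC).
Step 2 — ω₀ = 1/√(0.01·2.13e-07) = 2.167e+04 rad/s.
Step 3 — f₀ = ω₀/(2π) = 3449 Hz.
Step 4 — Series Q: Q = ω₀L/R = 2.167e+04·0.01/26 = 8.334.

(a) f₀ = 3449 Hz  (b) Q = 8.334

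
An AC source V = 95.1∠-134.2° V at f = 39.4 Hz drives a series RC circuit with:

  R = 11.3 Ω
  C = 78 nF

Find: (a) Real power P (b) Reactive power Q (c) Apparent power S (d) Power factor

Step 1 — Angular frequency: ω = 2π·f = 2π·39.4 = 247.6 rad/s.
Step 2 — Component impedances:
  R: Z = R = 11.3 Ω
  C: Z = 1/(jωC) = -j/(ω·C) = 0 - j5.179e+04 Ω
Step 3 — Series combination: Z_total = R + C = 11.3 - j5.179e+04 Ω = 5.179e+04∠-90.0° Ω.
Step 4 — Source phasor: V = 95.1∠-134.2° V = -66.3 - j68.18 V.
Step 5 — Current: I = V / Z = 0.001316 - j0.001281 A = 0.001836∠-44.2° A.
Step 6 — Complex power: S = V·I* = 3.81e-05 - j0.1746 VA.
Step 7 — Real power: P = Re(S) = 3.81e-05 W.
Step 8 — Reactive power: Q = Im(S) = -0.1746 VAR.
Step 9 — Apparent power: |S| = 0.1746 VA.
Step 10 — Power factor: PF = P/|S| = 0.0002182 (leading).

(a) P = 3.81e-05 W  (b) Q = -0.1746 VAR  (c) S = 0.1746 VA  (d) PF = 0.0002182 (leading)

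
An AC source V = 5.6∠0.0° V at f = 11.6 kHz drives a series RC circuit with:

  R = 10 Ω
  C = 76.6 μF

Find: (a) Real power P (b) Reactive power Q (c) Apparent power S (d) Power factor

Step 1 — Angular frequency: ω = 2π·f = 2π·1.16e+04 = 7.288e+04 rad/s.
Step 2 — Component impedances:
  R: Z = R = 10 Ω
  C: Z = 1/(jωC) = -j/(ω·C) = 0 - j0.1791 Ω
Step 3 — Series combination: Z_total = R + C = 10 - j0.1791 Ω = 10∠-1.0° Ω.
Step 4 — Source phasor: V = 5.6∠0.0° V = 5.6 V.
Step 5 — Current: I = V / Z = 0.5598 + j0.01003 A = 0.5599∠1.0° A.
Step 6 — Complex power: S = V·I* = 3.135 - j0.05615 VA.
Step 7 — Real power: P = Re(S) = 3.135 W.
Step 8 — Reactive power: Q = Im(S) = -0.05615 VAR.
Step 9 — Apparent power: |S| = 3.135 VA.
Step 10 — Power factor: PF = P/|S| = 0.9998 (leading).

(a) P = 3.135 W  (b) Q = -0.05615 VAR  (c) S = 3.135 VA  (d) PF = 0.9998 (leading)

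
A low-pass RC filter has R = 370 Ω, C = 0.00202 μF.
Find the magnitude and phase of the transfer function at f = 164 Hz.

Step 1 — Angular frequency: ω = 2π·164 = 1030 rad/s.
Step 2 — Transfer function: H(jω) = 1/(1 + jωRC).
Step 3 — Denominator: 1 + jωRC = 1 + j·1030·370·2.02e-09 = 1 + j0.0007702.
Step 4 — H = 1 - j0.0007702.
Step 5 — Magnitude: |H| = 1 (-0.0 dB); phase: φ = -0.0°.

|H| = 1 (-0.0 dB), φ = -0.0°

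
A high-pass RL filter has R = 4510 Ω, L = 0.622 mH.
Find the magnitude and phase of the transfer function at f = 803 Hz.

Step 1 — Angular frequency: ω = 2π·803 = 5045 rad/s.
Step 2 — Transfer function: H(jω) = jωL/(R + jωL).
Step 3 — Numerator jωL = j·3.138; denominator R + jωL = 4510 + j3.138.
Step 4 — H = 4.842e-07 + j0.0006958.
Step 5 — Magnitude: |H| = 0.0006958 (-63.1 dB); phase: φ = 90.0°.

|H| = 0.0006958 (-63.1 dB), φ = 90.0°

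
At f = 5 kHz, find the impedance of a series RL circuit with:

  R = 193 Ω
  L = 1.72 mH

Step 1 — Angular frequency: ω = 2π·f = 2π·5000 = 3.142e+04 rad/s.
Step 2 — Component impedances:
  R: Z = R = 193 Ω
  L: Z = jωL = j·3.142e+04·0.00172 = 0 + j54.04 Ω
Step 3 — Series combination: Z_total = R + L = 193 + j54.04 Ω = 200.4∠15.6° Ω.

Z = 193 + j54.04 Ω = 200.4∠15.6° Ω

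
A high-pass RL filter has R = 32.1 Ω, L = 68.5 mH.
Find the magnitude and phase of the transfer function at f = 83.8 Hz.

Step 1 — Angular frequency: ω = 2π·83.8 = 526.5 rad/s.
Step 2 — Transfer function: H(jω) = jωL/(R + jωL).
Step 3 — Numerator jωL = j·36.07; denominator R + jωL = 32.1 + j36.07.
Step 4 — H = 0.558 + j0.4966.
Step 5 — Magnitude: |H| = 0.747 (-2.5 dB); phase: φ = 41.7°.

|H| = 0.747 (-2.5 dB), φ = 41.7°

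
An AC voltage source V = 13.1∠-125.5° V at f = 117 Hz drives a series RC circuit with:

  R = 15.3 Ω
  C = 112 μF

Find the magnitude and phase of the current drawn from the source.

Step 1 — Angular frequency: ω = 2π·f = 2π·117 = 735.1 rad/s.
Step 2 — Component impedances:
  R: Z = R = 15.3 Ω
  C: Z = 1/(jωC) = -j/(ω·C) = 0 - j12.15 Ω
Step 3 — Series combination: Z_total = R + C = 15.3 - j12.15 Ω = 19.53∠-38.4° Ω.
Step 4 — Source phasor: V = 13.1∠-125.5° V = -7.607 - j10.66 V.
Step 5 — Ohm's law: I = V / Z_total = (-7.607 - j10.66) / (15.3 - j12.15) = 0.03444 - j0.6697 A.
Step 6 — Convert to polar: |I| = 0.6706 A, ∠I = -87.1°.

I = 0.6706∠-87.1° A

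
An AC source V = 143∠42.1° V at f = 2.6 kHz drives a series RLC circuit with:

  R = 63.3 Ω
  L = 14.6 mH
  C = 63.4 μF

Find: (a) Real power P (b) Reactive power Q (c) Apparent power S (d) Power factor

Step 1 — Angular frequency: ω = 2π·f = 2π·2600 = 1.634e+04 rad/s.
Step 2 — Component impedances:
  R: Z = R = 63.3 Ω
  L: Z = jωL = j·1.634e+04·0.0146 = 0 + j238.5 Ω
  C: Z = 1/(jωC) = -j/(ω·C) = 0 - j0.9655 Ω
Step 3 — Series combination: Z_total = R + L + C = 63.3 + j237.5 Ω = 245.8∠75.1° Ω.
Step 4 — Source phasor: V = 143∠42.1° V = 106.1 + j95.87 V.
Step 5 — Current: I = V / Z = 0.488 - j0.3166 A = 0.5817∠-33.0° A.
Step 6 — Complex power: S = V·I* = 21.42 + j80.38 VA.
Step 7 — Real power: P = Re(S) = 21.42 W.
Step 8 — Reactive power: Q = Im(S) = 80.38 VAR.
Step 9 — Apparent power: |S| = 83.18 VA.
Step 10 — Power factor: PF = P/|S| = 0.2575 (lagging).

(a) P = 21.42 W  (b) Q = 80.38 VAR  (c) S = 83.18 VA  (d) PF = 0.2575 (lagging)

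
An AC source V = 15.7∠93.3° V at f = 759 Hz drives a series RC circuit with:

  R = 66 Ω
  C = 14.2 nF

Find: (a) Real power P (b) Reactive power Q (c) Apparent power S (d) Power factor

Step 1 — Angular frequency: ω = 2π·f = 2π·759 = 4769 rad/s.
Step 2 — Component impedances:
  R: Z = R = 66 Ω
  C: Z = 1/(jωC) = -j/(ω·C) = 0 - j1.477e+04 Ω
Step 3 — Series combination: Z_total = R + C = 66 - j1.477e+04 Ω = 1.477e+04∠-89.7° Ω.
Step 4 — Source phasor: V = 15.7∠93.3° V = -0.9038 + j15.67 V.
Step 5 — Current: I = V / Z = -0.001062 - j5.646e-05 A = 0.001063∠-177.0° A.
Step 6 — Complex power: S = V·I* = 7.46e-05 - j0.01669 VA.
Step 7 — Real power: P = Re(S) = 7.46e-05 W.
Step 8 — Reactive power: Q = Im(S) = -0.01669 VAR.
Step 9 — Apparent power: |S| = 0.01669 VA.
Step 10 — Power factor: PF = P/|S| = 0.004469 (leading).

(a) P = 7.46e-05 W  (b) Q = -0.01669 VAR  (c) S = 0.01669 VA  (d) PF = 0.004469 (leading)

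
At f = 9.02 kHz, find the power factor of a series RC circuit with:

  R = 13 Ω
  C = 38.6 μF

Step 1 — Angular frequency: ω = 2π·f = 2π·9020 = 5.667e+04 rad/s.
Step 2 — Component impedances:
  R: Z = R = 13 Ω
  C: Z = 1/(jωC) = -j/(ω·C) = 0 - j0.4571 Ω
Step 3 — Series combination: Z_total = R + C = 13 - j0.4571 Ω = 13.01∠-2.0° Ω.
Step 4 — Power factor: PF = cos(φ) = Re(Z)/|Z| = 13/13.008 = 0.9994.
Step 5 — Type: Im(Z) = -0.4571 ⇒ leading (phase φ = -2.0°).

PF = 0.9994 (leading, φ = -2.0°)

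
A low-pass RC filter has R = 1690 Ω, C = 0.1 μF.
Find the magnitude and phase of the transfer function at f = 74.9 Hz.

Step 1 — Angular frequency: ω = 2π·74.9 = 470.6 rad/s.
Step 2 — Transfer function: H(jω) = 1/(1 + jωRC).
Step 3 — Denominator: 1 + jωRC = 1 + j·470.6·1690·1e-07 = 1 + j0.07953.
Step 4 — H = 0.9937 - j0.07903.
Step 5 — Magnitude: |H| = 0.9969 (-0.0 dB); phase: φ = -4.5°.

|H| = 0.9969 (-0.0 dB), φ = -4.5°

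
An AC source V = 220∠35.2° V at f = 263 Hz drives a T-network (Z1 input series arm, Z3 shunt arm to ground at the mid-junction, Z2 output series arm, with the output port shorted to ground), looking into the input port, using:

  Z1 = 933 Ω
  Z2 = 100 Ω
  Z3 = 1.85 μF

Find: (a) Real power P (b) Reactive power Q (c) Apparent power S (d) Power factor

Step 1 — Angular frequency: ω = 2π·f = 2π·263 = 1652 rad/s.
Step 2 — Component impedances:
  Z1: Z = R = 933 Ω
  Z2: Z = R = 100 Ω
  Z3: Z = 1/(jωC) = -j/(ω·C) = 0 - j327.1 Ω
Step 3 — With the output port shorted to ground, the output series arm Z2 runs from the junction to ground; the shunt arm Z3 also runs from the junction to ground. They appear in parallel: Z3 || Z2 = 91.45 - j27.96 Ω.
Step 4 — Series with input arm Z1: Z_in = Z1 + (Z3 || Z2) = 1024 - j27.96 Ω = 1025∠-1.6° Ω.
Step 5 — Source phasor: V = 220∠35.2° V = 179.8 + j126.8 V.
Step 6 — Current: I = V / Z = 0.172 + j0.1285 A = 0.2147∠36.8° A.
Step 7 — Complex power: S = V·I* = 47.21 - j1.288 VA.
Step 8 — Real power: P = Re(S) = 47.21 W.
Step 9 — Reactive power: Q = Im(S) = -1.288 VAR.
Step 10 — Apparent power: |S| = 47.23 VA.
Step 11 — Power factor: PF = P/|S| = 0.9996 (leading).

(a) P = 47.21 W  (b) Q = -1.288 VAR  (c) S = 47.23 VA  (d) PF = 0.9996 (leading)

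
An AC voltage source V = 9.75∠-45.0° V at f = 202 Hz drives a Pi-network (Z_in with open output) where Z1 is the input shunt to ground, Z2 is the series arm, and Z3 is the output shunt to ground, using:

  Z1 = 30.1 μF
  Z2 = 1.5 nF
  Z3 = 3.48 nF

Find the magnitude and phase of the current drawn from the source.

Step 1 — Angular frequency: ω = 2π·f = 2π·202 = 1269 rad/s.
Step 2 — Component impedances:
  Z1: Z = 1/(jωC) = -j/(ω·C) = 0 - j26.18 Ω
  Z2: Z = 1/(jωC) = -j/(ω·C) = 0 - j5.253e+05 Ω
  Z3: Z = 1/(jωC) = -j/(ω·C) = 0 - j2.264e+05 Ω
Step 3 — With open output, the series arm Z2 and the output shunt Z3 appear in series to ground: Z2 + Z3 = 0 - j7.517e+05 Ω.
Step 4 — Parallel with input shunt Z1: Z_in = Z1 || (Z2 + Z3) = 0 - j26.18 Ω = 26.18∠-90.0° Ω.
Step 5 — Source phasor: V = 9.75∠-45.0° V = 6.894 - j6.894 V.
Step 6 — Ohm's law: I = V / Z_total = (6.894 - j6.894) / (0 - j26.18) = 0.2634 + j0.2634 A.
Step 7 — Convert to polar: |I| = 0.3725 A, ∠I = 45.0°.

I = 0.3725∠45.0° A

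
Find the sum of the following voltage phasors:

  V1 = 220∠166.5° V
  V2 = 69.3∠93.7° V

Step 1 — Convert each phasor to rectangular form:
  V1 = 220·(cos(166.5°) + j·sin(166.5°)) = -213.9 + j51.36 V
  V2 = 69.3·(cos(93.7°) + j·sin(93.7°)) = -4.472 + j69.16 V
Step 2 — Sum components: V_total = -218.4 + j120.5 V.
Step 3 — Convert to polar: |V_total| = 249.4 V, ∠V_total = 151.1°.

V_total = 249.4∠151.1° V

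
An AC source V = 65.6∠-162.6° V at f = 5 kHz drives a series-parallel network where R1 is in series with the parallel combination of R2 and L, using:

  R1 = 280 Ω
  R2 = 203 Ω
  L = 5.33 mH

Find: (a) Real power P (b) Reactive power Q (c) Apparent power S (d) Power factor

Step 1 — Angular frequency: ω = 2π·f = 2π·5000 = 3.142e+04 rad/s.
Step 2 — Component impedances:
  R1: Z = R = 280 Ω
  R2: Z = R = 203 Ω
  L: Z = jωL = j·3.142e+04·0.00533 = 0 + j167.4 Ω
Step 3 — Parallel branch: R2 || L = 1/(1/R2 + 1/L) = 82.2 + j99.65 Ω.
Step 4 — Series with R1: Z_total = R1 + (R2 || L) = 362.2 + j99.65 Ω = 375.7∠15.4° Ω.
Step 5 — Source phasor: V = 65.6∠-162.6° V = -62.6 - j19.62 V.
Step 6 — Current: I = V / Z = -0.1745 - j0.006147 A = 0.1746∠-178.0° A.
Step 7 — Complex power: S = V·I* = 11.05 + j3.039 VA.
Step 8 — Real power: P = Re(S) = 11.05 W.
Step 9 — Reactive power: Q = Im(S) = 3.039 VAR.
Step 10 — Apparent power: |S| = 11.46 VA.
Step 11 — Power factor: PF = P/|S| = 0.9642 (lagging).

(a) P = 11.05 W  (b) Q = 3.039 VAR  (c) S = 11.46 VA  (d) PF = 0.9642 (lagging)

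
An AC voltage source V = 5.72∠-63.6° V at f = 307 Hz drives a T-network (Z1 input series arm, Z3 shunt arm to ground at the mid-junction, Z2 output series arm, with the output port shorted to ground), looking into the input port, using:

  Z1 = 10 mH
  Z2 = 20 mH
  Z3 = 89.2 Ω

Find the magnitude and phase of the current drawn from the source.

Step 1 — Angular frequency: ω = 2π·f = 2π·307 = 1929 rad/s.
Step 2 — Component impedances:
  Z1: Z = jωL = j·1929·0.01 = 0 + j19.29 Ω
  Z2: Z = jωL = j·1929·0.02 = 0 + j38.58 Ω
  Z3: Z = R = 89.2 Ω
Step 3 — With the output port shorted to ground, the output series arm Z2 runs from the junction to ground; the shunt arm Z3 also runs from the junction to ground. They appear in parallel: Z3 || Z2 = 14.06 + j32.5 Ω.
Step 4 — Series with input arm Z1: Z_in = Z1 + (Z3 || Z2) = 14.06 + j51.79 Ω = 53.66∠74.8° Ω.
Step 5 — Source phasor: V = 5.72∠-63.6° V = 2.543 - j5.123 V.
Step 6 — Ohm's law: I = V / Z_total = (2.543 - j5.123) / (14.06 + j51.79) = -0.07973 - j0.07075 A.
Step 7 — Convert to polar: |I| = 0.1066 A, ∠I = -138.4°.

I = 0.1066∠-138.4° A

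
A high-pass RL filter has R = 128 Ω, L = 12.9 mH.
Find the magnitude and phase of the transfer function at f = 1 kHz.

Step 1 — Angular frequency: ω = 2π·1000 = 6283 rad/s.
Step 2 — Transfer function: H(jω) = jωL/(R + jωL).
Step 3 — Numerator jωL = j·81.05; denominator R + jωL = 128 + j81.05.
Step 4 — H = 0.2862 + j0.452.
Step 5 — Magnitude: |H| = 0.535 (-5.4 dB); phase: φ = 57.7°.

|H| = 0.535 (-5.4 dB), φ = 57.7°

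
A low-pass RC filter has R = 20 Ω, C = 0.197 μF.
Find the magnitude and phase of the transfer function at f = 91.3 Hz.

Step 1 — Angular frequency: ω = 2π·91.3 = 573.7 rad/s.
Step 2 — Transfer function: H(jω) = 1/(1 + jωRC).
Step 3 — Denominator: 1 + jωRC = 1 + j·573.7·20·1.97e-07 = 1 + j0.00226.
Step 4 — H = 1 - j0.00226.
Step 5 — Magnitude: |H| = 1 (-0.0 dB); phase: φ = -0.1°.

|H| = 1 (-0.0 dB), φ = -0.1°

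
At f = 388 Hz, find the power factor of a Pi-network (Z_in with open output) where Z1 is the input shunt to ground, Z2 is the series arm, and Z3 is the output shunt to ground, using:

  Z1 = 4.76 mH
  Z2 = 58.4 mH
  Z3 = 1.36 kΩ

Step 1 — Angular frequency: ω = 2π·f = 2π·388 = 2438 rad/s.
Step 2 — Component impedances:
  Z1: Z = jωL = j·2438·0.00476 = 0 + j11.6 Ω
  Z2: Z = jωL = j·2438·0.0584 = 0 + j142.4 Ω
  Z3: Z = R = 1360 Ω
Step 3 — With open output, the series arm Z2 and the output shunt Z3 appear in series to ground: Z2 + Z3 = 1360 + j142.4 Ω.
Step 4 — Parallel with input shunt Z1: Z_in = Z1 || (Z2 + Z3) = 0.09776 + j11.59 Ω = 11.59∠89.5° Ω.
Step 5 — Power factor: PF = cos(φ) = Re(Z)/|Z| = 0.097761/11.594 = 0.008432.
Step 6 — Type: Im(Z) = 11.59 ⇒ lagging (phase φ = 89.5°).

PF = 0.008432 (lagging, φ = 89.5°)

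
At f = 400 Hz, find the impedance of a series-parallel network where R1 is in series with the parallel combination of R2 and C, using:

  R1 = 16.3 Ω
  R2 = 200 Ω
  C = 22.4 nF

Step 1 — Angular frequency: ω = 2π·f = 2π·400 = 2513 rad/s.
Step 2 — Component impedances:
  R1: Z = R = 16.3 Ω
  R2: Z = R = 200 Ω
  C: Z = 1/(jωC) = -j/(ω·C) = 0 - j1.776e+04 Ω
Step 3 — Parallel branch: R2 || C = 1/(1/R2 + 1/C) = 200 - j2.252 Ω.
Step 4 — Series with R1: Z_total = R1 + (R2 || C) = 216.3 - j2.252 Ω = 216.3∠-0.6° Ω.

Z = 216.3 - j2.252 Ω = 216.3∠-0.6° Ω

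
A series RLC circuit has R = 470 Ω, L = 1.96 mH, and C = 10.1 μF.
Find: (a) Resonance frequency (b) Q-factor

Step 1 — Resonance condition Im(Z)=0 gives ω₀ = 1/√(LC).
Step 2 — ω₀ = 1/√(0.00196·1.01e-05) = 7107 rad/s.
Step 3 — f₀ = ω₀/(2π) = 1131 Hz.
Step 4 — Series Q: Q = ω₀L/R = 7107·0.00196/470 = 0.02964.

(a) f₀ = 1131 Hz  (b) Q = 0.02964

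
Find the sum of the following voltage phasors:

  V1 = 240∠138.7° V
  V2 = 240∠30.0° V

Step 1 — Convert each phasor to rectangular form:
  V1 = 240·(cos(138.7°) + j·sin(138.7°)) = -180.3 + j158.4 V
  V2 = 240·(cos(30.0°) + j·sin(30.0°)) = 207.8 + j120 V
Step 2 — Sum components: V_total = 27.54 + j278.4 V.
Step 3 — Convert to polar: |V_total| = 279.8 V, ∠V_total = 84.3°.

V_total = 279.8∠84.3° V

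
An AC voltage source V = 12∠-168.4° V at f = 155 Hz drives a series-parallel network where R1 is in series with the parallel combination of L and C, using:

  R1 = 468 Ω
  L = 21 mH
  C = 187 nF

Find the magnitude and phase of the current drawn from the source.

Step 1 — Angular frequency: ω = 2π·f = 2π·155 = 973.9 rad/s.
Step 2 — Component impedances:
  R1: Z = R = 468 Ω
  L: Z = jωL = j·973.9·0.021 = 0 + j20.45 Ω
  C: Z = 1/(jωC) = -j/(ω·C) = 0 - j5491 Ω
Step 3 — Parallel branch: L || C = 1/(1/L + 1/C) = 0 + j20.53 Ω.
Step 4 — Series with R1: Z_total = R1 + (L || C) = 468 + j20.53 Ω = 468.5∠2.5° Ω.
Step 5 — Source phasor: V = 12∠-168.4° V = -11.75 - j2.413 V.
Step 6 — Ohm's law: I = V / Z_total = (-11.75 - j2.413) / (468 + j20.53) = -0.02529 - j0.004046 A.
Step 7 — Convert to polar: |I| = 0.02562 A, ∠I = -170.9°.

I = 0.02562∠-170.9° A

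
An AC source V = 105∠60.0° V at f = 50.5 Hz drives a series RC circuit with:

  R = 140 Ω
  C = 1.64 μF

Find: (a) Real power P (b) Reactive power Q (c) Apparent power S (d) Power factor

Step 1 — Angular frequency: ω = 2π·f = 2π·50.5 = 317.3 rad/s.
Step 2 — Component impedances:
  R: Z = R = 140 Ω
  C: Z = 1/(jωC) = -j/(ω·C) = 0 - j1922 Ω
Step 3 — Series combination: Z_total = R + C = 140 - j1922 Ω = 1927∠-85.8° Ω.
Step 4 — Source phasor: V = 105∠60.0° V = 52.5 + j90.93 V.
Step 5 — Current: I = V / Z = -0.04509 + j0.0306 A = 0.05449∠145.8° A.
Step 6 — Complex power: S = V·I* = 0.4158 - j5.707 VA.
Step 7 — Real power: P = Re(S) = 0.4158 W.
Step 8 — Reactive power: Q = Im(S) = -5.707 VAR.
Step 9 — Apparent power: |S| = 5.722 VA.
Step 10 — Power factor: PF = P/|S| = 0.07266 (leading).

(a) P = 0.4158 W  (b) Q = -5.707 VAR  (c) S = 5.722 VA  (d) PF = 0.07266 (leading)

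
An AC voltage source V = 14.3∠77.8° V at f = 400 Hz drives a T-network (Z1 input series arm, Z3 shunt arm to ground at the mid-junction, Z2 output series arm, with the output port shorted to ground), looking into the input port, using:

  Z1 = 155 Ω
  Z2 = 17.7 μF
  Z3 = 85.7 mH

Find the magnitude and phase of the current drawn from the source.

Step 1 — Angular frequency: ω = 2π·f = 2π·400 = 2513 rad/s.
Step 2 — Component impedances:
  Z1: Z = R = 155 Ω
  Z2: Z = 1/(jωC) = -j/(ω·C) = 0 - j22.48 Ω
  Z3: Z = jωL = j·2513·0.0857 = 0 + j215.4 Ω
Step 3 — With the output port shorted to ground, the output series arm Z2 runs from the junction to ground; the shunt arm Z3 also runs from the junction to ground. They appear in parallel: Z3 || Z2 = 0 - j25.1 Ω.
Step 4 — Series with input arm Z1: Z_in = Z1 + (Z3 || Z2) = 155 - j25.1 Ω = 157∠-9.2° Ω.
Step 5 — Source phasor: V = 14.3∠77.8° V = 3.022 + j13.98 V.
Step 6 — Ohm's law: I = V / Z_total = (3.022 + j13.98) / (155 - j25.1) = 0.004769 + j0.09095 A.
Step 7 — Convert to polar: |I| = 0.09107 A, ∠I = 87.0°.

I = 0.09107∠87.0° A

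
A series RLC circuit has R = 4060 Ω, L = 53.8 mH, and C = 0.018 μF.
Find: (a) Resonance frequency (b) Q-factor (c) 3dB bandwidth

Step 1 — Resonance: ω₀ = 1/√(LC) = 1/√(0.0538·1.8e-08) = 3.213e+04 rad/s.
Step 2 — f₀ = ω₀/(2π) = 5114 Hz.
Step 3 — Series Q: Q = ω₀L/R = 3.213e+04·0.0538/4060 = 0.4258.
Step 4 — Bandwidth: Δω = ω₀/Q = 7.546e+04 rad/s; BW = Δω/(2π) = 1.201e+04 Hz.

(a) f₀ = 5114 Hz  (b) Q = 0.4258  (c) BW = 1.201e+04 Hz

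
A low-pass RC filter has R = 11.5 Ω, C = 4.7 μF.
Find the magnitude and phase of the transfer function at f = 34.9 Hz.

Step 1 — Angular frequency: ω = 2π·34.9 = 219.3 rad/s.
Step 2 — Transfer function: H(jω) = 1/(1 + jωRC).
Step 3 — Denominator: 1 + jωRC = 1 + j·219.3·11.5·4.7e-06 = 1 + j0.01185.
Step 4 — H = 0.9999 - j0.01185.
Step 5 — Magnitude: |H| = 0.9999 (-0.0 dB); phase: φ = -0.7°.

|H| = 0.9999 (-0.0 dB), φ = -0.7°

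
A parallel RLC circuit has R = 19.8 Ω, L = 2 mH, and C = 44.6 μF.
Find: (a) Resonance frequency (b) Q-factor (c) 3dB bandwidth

Step 1 — Resonance: ω₀ = 1/√(LC) = 1/√(0.002·4.46e-05) = 3348 rad/s.
Step 2 — f₀ = ω₀/(2π) = 532.9 Hz.
Step 3 — Parallel Q: Q = R/(ω₀L) = 19.8/(3348·0.002) = 2.957.
Step 4 — Bandwidth: Δω = ω₀/Q = 1132 rad/s; BW = Δω/(2π) = 180.2 Hz.

(a) f₀ = 532.9 Hz  (b) Q = 2.957  (c) BW = 180.2 Hz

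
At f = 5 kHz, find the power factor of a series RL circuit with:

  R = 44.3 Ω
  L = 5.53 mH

Step 1 — Angular frequency: ω = 2π·f = 2π·5000 = 3.142e+04 rad/s.
Step 2 — Component impedances:
  R: Z = R = 44.3 Ω
  L: Z = jωL = j·3.142e+04·0.00553 = 0 + j173.7 Ω
Step 3 — Series combination: Z_total = R + L = 44.3 + j173.7 Ω = 179.3∠75.7° Ω.
Step 4 — Power factor: PF = cos(φ) = Re(Z)/|Z| = 44.3/179.3 = 0.2471.
Step 5 — Type: Im(Z) = 173.7 ⇒ lagging (phase φ = 75.7°).

PF = 0.2471 (lagging, φ = 75.7°)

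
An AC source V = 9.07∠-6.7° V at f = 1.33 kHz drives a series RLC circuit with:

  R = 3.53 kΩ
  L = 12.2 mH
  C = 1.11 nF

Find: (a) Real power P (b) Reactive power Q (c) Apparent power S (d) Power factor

Step 1 — Angular frequency: ω = 2π·f = 2π·1330 = 8357 rad/s.
Step 2 — Component impedances:
  R: Z = R = 3530 Ω
  L: Z = jωL = j·8357·0.0122 = 0 + j102 Ω
  C: Z = 1/(jωC) = -j/(ω·C) = 0 - j1.078e+05 Ω
Step 3 — Series combination: Z_total = R + L + C = 3530 - j1.077e+05 Ω = 1.078e+05∠-88.1° Ω.
Step 4 — Source phasor: V = 9.07∠-6.7° V = 9.008 - j1.058 V.
Step 5 — Current: I = V / Z = 1.255e-05 + j8.323e-05 A = 8.417e-05∠81.4° A.
Step 6 — Complex power: S = V·I* = 2.501e-05 - j0.000763 VA.
Step 7 — Real power: P = Re(S) = 2.501e-05 W.
Step 8 — Reactive power: Q = Im(S) = -0.000763 VAR.
Step 9 — Apparent power: |S| = 0.0007634 VA.
Step 10 — Power factor: PF = P/|S| = 0.03276 (leading).

(a) P = 2.501e-05 W  (b) Q = -0.000763 VAR  (c) S = 0.0007634 VA  (d) PF = 0.03276 (leading)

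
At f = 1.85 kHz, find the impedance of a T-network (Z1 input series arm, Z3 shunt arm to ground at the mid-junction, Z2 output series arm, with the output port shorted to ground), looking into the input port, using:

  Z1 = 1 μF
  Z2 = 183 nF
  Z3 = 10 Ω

Step 1 — Angular frequency: ω = 2π·f = 2π·1850 = 1.162e+04 rad/s.
Step 2 — Component impedances:
  Z1: Z = 1/(jωC) = -j/(ω·C) = 0 - j86.03 Ω
  Z2: Z = 1/(jωC) = -j/(ω·C) = 0 - j470.1 Ω
  Z3: Z = R = 10 Ω
Step 3 — With the output port shorted to ground, the output series arm Z2 runs from the junction to ground; the shunt arm Z3 also runs from the junction to ground. They appear in parallel: Z3 || Z2 = 9.995 - j0.2126 Ω.
Step 4 — Series with input arm Z1: Z_in = Z1 + (Z3 || Z2) = 9.995 - j86.24 Ω = 86.82∠-83.4° Ω.

Z = 9.995 - j86.24 Ω = 86.82∠-83.4° Ω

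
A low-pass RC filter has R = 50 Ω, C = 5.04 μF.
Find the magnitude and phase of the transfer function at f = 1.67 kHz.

Step 1 — Angular frequency: ω = 2π·1670 = 1.049e+04 rad/s.
Step 2 — Transfer function: H(jω) = 1/(1 + jωRC).
Step 3 — Denominator: 1 + jωRC = 1 + j·1.049e+04·50·5.04e-06 = 1 + j2.644.
Step 4 — H = 0.1251 - j0.3309.
Step 5 — Magnitude: |H| = 0.3537 (-9.0 dB); phase: φ = -69.3°.

|H| = 0.3537 (-9.0 dB), φ = -69.3°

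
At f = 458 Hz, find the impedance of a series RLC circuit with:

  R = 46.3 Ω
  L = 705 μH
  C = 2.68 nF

Step 1 — Angular frequency: ω = 2π·f = 2π·458 = 2878 rad/s.
Step 2 — Component impedances:
  R: Z = R = 46.3 Ω
  L: Z = jωL = j·2878·0.000705 = 0 + j2.029 Ω
  C: Z = 1/(jωC) = -j/(ω·C) = 0 - j1.297e+05 Ω
Step 3 — Series combination: Z_total = R + L + C = 46.3 - j1.297e+05 Ω = 1.297e+05∠-90.0° Ω.

Z = 46.3 - j1.297e+05 Ω = 1.297e+05∠-90.0° Ω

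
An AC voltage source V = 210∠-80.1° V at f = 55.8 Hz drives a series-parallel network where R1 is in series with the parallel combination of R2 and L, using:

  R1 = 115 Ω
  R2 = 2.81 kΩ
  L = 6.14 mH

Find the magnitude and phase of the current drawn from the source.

Step 1 — Angular frequency: ω = 2π·f = 2π·55.8 = 350.6 rad/s.
Step 2 — Component impedances:
  R1: Z = R = 115 Ω
  R2: Z = R = 2810 Ω
  L: Z = jωL = j·350.6·0.00614 = 0 + j2.153 Ω
Step 3 — Parallel branch: R2 || L = 1/(1/R2 + 1/L) = 0.001649 + j2.153 Ω.
Step 4 — Series with R1: Z_total = R1 + (R2 || L) = 115 + j2.153 Ω = 115∠1.1° Ω.
Step 5 — Source phasor: V = 210∠-80.1° V = 36.11 - j206.9 V.
Step 6 — Ohm's law: I = V / Z_total = (36.11 - j206.9) / (115 + j2.153) = 0.2802 - j1.804 A.
Step 7 — Convert to polar: |I| = 1.826 A, ∠I = -81.2°.

I = 1.826∠-81.2° A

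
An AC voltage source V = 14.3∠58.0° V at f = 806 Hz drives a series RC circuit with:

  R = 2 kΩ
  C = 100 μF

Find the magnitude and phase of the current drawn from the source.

Step 1 — Angular frequency: ω = 2π·f = 2π·806 = 5064 rad/s.
Step 2 — Component impedances:
  R: Z = R = 2000 Ω
  C: Z = 1/(jωC) = -j/(ω·C) = 0 - j1.975 Ω
Step 3 — Series combination: Z_total = R + C = 2000 - j1.975 Ω = 2000∠-0.1° Ω.
Step 4 — Source phasor: V = 14.3∠58.0° V = 7.578 + j12.13 V.
Step 5 — Ohm's law: I = V / Z_total = (7.578 + j12.13) / (2000 - j1.975) = 0.003783 + j0.006067 A.
Step 6 — Convert to polar: |I| = 0.00715 A, ∠I = 58.1°.

I = 0.00715∠58.1° A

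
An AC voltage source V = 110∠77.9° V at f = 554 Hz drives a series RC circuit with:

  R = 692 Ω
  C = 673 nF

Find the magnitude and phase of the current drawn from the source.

Step 1 — Angular frequency: ω = 2π·f = 2π·554 = 3481 rad/s.
Step 2 — Component impedances:
  R: Z = R = 692 Ω
  C: Z = 1/(jωC) = -j/(ω·C) = 0 - j426.9 Ω
Step 3 — Series combination: Z_total = R + C = 692 - j426.9 Ω = 813.1∠-31.7° Ω.
Step 4 — Source phasor: V = 110∠77.9° V = 23.06 + j107.6 V.
Step 5 — Ohm's law: I = V / Z_total = (23.06 + j107.6) / (692 - j426.9) = -0.04531 + j0.1275 A.
Step 6 — Convert to polar: |I| = 0.1353 A, ∠I = 109.6°.

I = 0.1353∠109.6° A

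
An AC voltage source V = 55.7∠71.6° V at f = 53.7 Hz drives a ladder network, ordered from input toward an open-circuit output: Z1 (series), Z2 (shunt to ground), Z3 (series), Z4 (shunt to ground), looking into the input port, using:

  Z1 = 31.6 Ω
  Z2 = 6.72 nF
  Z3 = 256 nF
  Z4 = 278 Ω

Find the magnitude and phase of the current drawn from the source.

Step 1 — Angular frequency: ω = 2π·f = 2π·53.7 = 337.4 rad/s.
Step 2 — Component impedances:
  Z1: Z = R = 31.6 Ω
  Z2: Z = 1/(jωC) = -j/(ω·C) = 0 - j4.41e+05 Ω
  Z3: Z = 1/(jωC) = -j/(ω·C) = 0 - j1.158e+04 Ω
  Z4: Z = R = 278 Ω
Step 3 — Ladder network (open output): work backward from the far end, alternating series and parallel combinations. Z_in = 295.6 - j1.128e+04 Ω = 1.129e+04∠-88.5° Ω.
Step 4 — Source phasor: V = 55.7∠71.6° V = 17.58 + j52.85 V.
Step 5 — Ohm's law: I = V / Z_total = (17.58 + j52.85) / (295.6 - j1.128e+04) = -0.004641 + j0.00168 A.
Step 6 — Convert to polar: |I| = 0.004936 A, ∠I = 160.1°.

I = 0.004936∠160.1° A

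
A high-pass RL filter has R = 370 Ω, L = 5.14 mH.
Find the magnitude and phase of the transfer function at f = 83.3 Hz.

Step 1 — Angular frequency: ω = 2π·83.3 = 523.4 rad/s.
Step 2 — Transfer function: H(jω) = jωL/(R + jωL).
Step 3 — Numerator jωL = j·2.69; denominator R + jωL = 370 + j2.69.
Step 4 — H = 5.286e-05 + j0.00727.
Step 5 — Magnitude: |H| = 0.007271 (-42.8 dB); phase: φ = 89.6°.

|H| = 0.007271 (-42.8 dB), φ = 89.6°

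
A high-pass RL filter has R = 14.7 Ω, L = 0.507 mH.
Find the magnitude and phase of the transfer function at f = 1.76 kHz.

Step 1 — Angular frequency: ω = 2π·1760 = 1.106e+04 rad/s.
Step 2 — Transfer function: H(jω) = jωL/(R + jωL).
Step 3 — Numerator jωL = j·5.607; denominator R + jωL = 14.7 + j5.607.
Step 4 — H = 0.127 + j0.333.
Step 5 — Magnitude: |H| = 0.3564 (-9.0 dB); phase: φ = 69.1°.

|H| = 0.3564 (-9.0 dB), φ = 69.1°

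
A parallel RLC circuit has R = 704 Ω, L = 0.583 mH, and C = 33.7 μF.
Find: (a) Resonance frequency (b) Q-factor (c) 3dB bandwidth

Step 1 — Resonance: ω₀ = 1/√(LC) = 1/√(0.000583·3.37e-05) = 7134 rad/s.
Step 2 — f₀ = ω₀/(2π) = 1135 Hz.
Step 3 — Parallel Q: Q = R/(ω₀L) = 704/(7134·0.000583) = 169.3.
Step 4 — Bandwidth: Δω = ω₀/Q = 42.15 rad/s; BW = Δω/(2π) = 6.708 Hz.

(a) f₀ = 1135 Hz  (b) Q = 169.3  (c) BW = 6.708 Hz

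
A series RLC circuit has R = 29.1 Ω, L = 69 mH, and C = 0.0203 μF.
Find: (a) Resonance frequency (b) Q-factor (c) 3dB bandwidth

Step 1 — Resonance: ω₀ = 1/√(LC) = 1/√(0.069·2.03e-08) = 2.672e+04 rad/s.
Step 2 — f₀ = ω₀/(2π) = 4253 Hz.
Step 3 — Series Q: Q = ω₀L/R = 2.672e+04·0.069/29.1 = 63.36.
Step 4 — Bandwidth: Δω = ω₀/Q = 421.7 rad/s; BW = Δω/(2π) = 67.12 Hz.

(a) f₀ = 4253 Hz  (b) Q = 63.36  (c) BW = 67.12 Hz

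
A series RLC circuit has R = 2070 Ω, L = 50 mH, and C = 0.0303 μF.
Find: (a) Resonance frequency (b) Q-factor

Step 1 — Resonance condition Im(Z)=0 gives ω₀ = 1/√(LC).
Step 2 — ω₀ = 1/√(0.05·3.03e-08) = 2.569e+04 rad/s.
Step 3 — f₀ = ω₀/(2π) = 4089 Hz.
Step 4 — Series Q: Q = ω₀L/R = 2.569e+04·0.05/2070 = 0.6206.

(a) f₀ = 4089 Hz  (b) Q = 0.6206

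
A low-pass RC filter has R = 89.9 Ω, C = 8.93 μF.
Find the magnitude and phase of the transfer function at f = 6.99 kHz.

Step 1 — Angular frequency: ω = 2π·6990 = 4.392e+04 rad/s.
Step 2 — Transfer function: H(jω) = 1/(1 + jωRC).
Step 3 — Denominator: 1 + jωRC = 1 + j·4.392e+04·89.9·8.93e-06 = 1 + j35.26.
Step 4 — H = 0.0008037 - j0.02834.
Step 5 — Magnitude: |H| = 0.02835 (-30.9 dB); phase: φ = -88.4°.

|H| = 0.02835 (-30.9 dB), φ = -88.4°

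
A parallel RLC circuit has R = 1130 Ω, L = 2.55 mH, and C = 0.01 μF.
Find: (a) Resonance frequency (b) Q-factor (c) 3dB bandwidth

Step 1 — Resonance: ω₀ = 1/√(LC) = 1/√(0.00255·1e-08) = 1.98e+05 rad/s.
Step 2 — f₀ = ω₀/(2π) = 3.152e+04 Hz.
Step 3 — Parallel Q: Q = R/(ω₀L) = 1130/(1.98e+05·0.00255) = 2.238.
Step 4 — Bandwidth: Δω = ω₀/Q = 8.85e+04 rad/s; BW = Δω/(2π) = 1.408e+04 Hz.

(a) f₀ = 3.152e+04 Hz  (b) Q = 2.238  (c) BW = 1.408e+04 Hz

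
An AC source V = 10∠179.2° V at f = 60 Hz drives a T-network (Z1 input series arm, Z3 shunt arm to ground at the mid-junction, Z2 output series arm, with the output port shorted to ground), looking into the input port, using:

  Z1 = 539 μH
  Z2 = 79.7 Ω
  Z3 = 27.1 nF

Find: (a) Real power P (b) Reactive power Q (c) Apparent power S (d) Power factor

Step 1 — Angular frequency: ω = 2π·f = 2π·60 = 377 rad/s.
Step 2 — Component impedances:
  Z1: Z = jωL = j·377·0.000539 = 0 + j0.2032 Ω
  Z2: Z = R = 79.7 Ω
  Z3: Z = 1/(jωC) = -j/(ω·C) = 0 - j9.788e+04 Ω
Step 3 — With the output port shorted to ground, the output series arm Z2 runs from the junction to ground; the shunt arm Z3 also runs from the junction to ground. They appear in parallel: Z3 || Z2 = 79.7 - j0.0649 Ω.
Step 4 — Series with input arm Z1: Z_in = Z1 + (Z3 || Z2) = 79.7 + j0.1383 Ω = 79.7∠0.1° Ω.
Step 5 — Source phasor: V = 10∠179.2° V = -9.999 + j0.1396 V.
Step 6 — Current: I = V / Z = -0.1255 + j0.00197 A = 0.1255∠179.1° A.
Step 7 — Complex power: S = V·I* = 1.255 + j0.002177 VA.
Step 8 — Real power: P = Re(S) = 1.255 W.
Step 9 — Reactive power: Q = Im(S) = 0.002177 VAR.
Step 10 — Apparent power: |S| = 1.255 VA.
Step 11 — Power factor: PF = P/|S| = 1 (lagging).

(a) P = 1.255 W  (b) Q = 0.002177 VAR  (c) S = 1.255 VA  (d) PF = 1 (lagging)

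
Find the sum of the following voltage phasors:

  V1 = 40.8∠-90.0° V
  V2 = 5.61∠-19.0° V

Step 1 — Convert each phasor to rectangular form:
  V1 = 40.8·(cos(-90.0°) + j·sin(-90.0°)) = 0 - j40.8 V
  V2 = 5.61·(cos(-19.0°) + j·sin(-19.0°)) = 5.304 - j1.826 V
Step 2 — Sum components: V_total = 5.304 - j42.63 V.
Step 3 — Convert to polar: |V_total| = 42.96 V, ∠V_total = -82.9°.

V_total = 42.96∠-82.9° V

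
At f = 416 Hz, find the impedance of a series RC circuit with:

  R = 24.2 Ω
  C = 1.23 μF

Step 1 — Angular frequency: ω = 2π·f = 2π·416 = 2614 rad/s.
Step 2 — Component impedances:
  R: Z = R = 24.2 Ω
  C: Z = 1/(jωC) = -j/(ω·C) = 0 - j311 Ω
Step 3 — Series combination: Z_total = R + C = 24.2 - j311 Ω = 312∠-85.6° Ω.

Z = 24.2 - j311 Ω = 312∠-85.6° Ω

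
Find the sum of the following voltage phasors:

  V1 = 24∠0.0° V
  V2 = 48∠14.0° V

Step 1 — Convert each phasor to rectangular form:
  V1 = 24·(cos(0.0°) + j·sin(0.0°)) = 24 V
  V2 = 48·(cos(14.0°) + j·sin(14.0°)) = 46.57 + j11.61 V
Step 2 — Sum components: V_total = 70.57 + j11.61 V.
Step 3 — Convert to polar: |V_total| = 71.52 V, ∠V_total = 9.3°.

V_total = 71.52∠9.3° V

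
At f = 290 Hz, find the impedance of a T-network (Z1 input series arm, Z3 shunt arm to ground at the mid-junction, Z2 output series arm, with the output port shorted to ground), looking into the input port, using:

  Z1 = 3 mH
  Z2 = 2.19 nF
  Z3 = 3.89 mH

Step 1 — Angular frequency: ω = 2π·f = 2π·290 = 1822 rad/s.
Step 2 — Component impedances:
  Z1: Z = jωL = j·1822·0.003 = 0 + j5.466 Ω
  Z2: Z = 1/(jωC) = -j/(ω·C) = 0 - j2.506e+05 Ω
  Z3: Z = jωL = j·1822·0.00389 = 0 + j7.088 Ω
Step 3 — With the output port shorted to ground, the output series arm Z2 runs from the junction to ground; the shunt arm Z3 also runs from the junction to ground. They appear in parallel: Z3 || Z2 = 0 + j7.088 Ω.
Step 4 — Series with input arm Z1: Z_in = Z1 + (Z3 || Z2) = 0 + j12.55 Ω = 12.55∠90.0° Ω.

Z = 0 + j12.55 Ω = 12.55∠90.0° Ω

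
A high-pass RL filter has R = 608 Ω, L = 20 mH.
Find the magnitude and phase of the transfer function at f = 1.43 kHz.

Step 1 — Angular frequency: ω = 2π·1430 = 8985 rad/s.
Step 2 — Transfer function: H(jω) = jωL/(R + jωL).
Step 3 — Numerator jωL = j·179.7; denominator R + jωL = 608 + j179.7.
Step 4 — H = 0.08034 + j0.2718.
Step 5 — Magnitude: |H| = 0.2834 (-11.0 dB); phase: φ = 73.5°.

|H| = 0.2834 (-11.0 dB), φ = 73.5°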